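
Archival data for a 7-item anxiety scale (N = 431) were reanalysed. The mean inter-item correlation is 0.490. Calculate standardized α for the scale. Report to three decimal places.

α = 0.871

Standardized α = k·r̄ / (1 + (k−1)·r̄) = 7 × 0.490 / (1 + 6 × 0.490)
  = 3.4300 / 3.9400 = 0.871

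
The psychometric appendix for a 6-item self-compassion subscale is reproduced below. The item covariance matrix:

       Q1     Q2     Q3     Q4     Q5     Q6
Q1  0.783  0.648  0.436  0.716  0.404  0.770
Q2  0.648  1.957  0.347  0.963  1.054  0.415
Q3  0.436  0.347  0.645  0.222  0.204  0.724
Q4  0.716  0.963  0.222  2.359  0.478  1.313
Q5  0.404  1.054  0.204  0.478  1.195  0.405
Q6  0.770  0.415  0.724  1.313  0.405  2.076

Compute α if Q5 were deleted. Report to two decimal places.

Remaining items: Q1, Q2, Q3, Q4, Q6 (k = 5).
Σσᵢ² = 0.783 + 1.957 + 0.645 + 2.359 + 2.076 = 7.820
σ²_total = 7.820 + 2 × 6.554 = 20.928
α (item deleted) = (5/4)·(1 − 7.820/20.928) = 0.78

α = 0.78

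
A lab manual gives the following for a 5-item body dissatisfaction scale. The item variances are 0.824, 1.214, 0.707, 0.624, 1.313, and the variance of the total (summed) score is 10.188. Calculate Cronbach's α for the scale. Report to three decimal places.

Σσᵢ² = 0.824 + 1.214 + 0.707 + 0.624 + 1.313 = 4.682
α = (k/(k−1))·(1 − Σσᵢ²/σ²_T) = (5/4)·(1 − 4.682/10.188) = 0.676

α = 0.676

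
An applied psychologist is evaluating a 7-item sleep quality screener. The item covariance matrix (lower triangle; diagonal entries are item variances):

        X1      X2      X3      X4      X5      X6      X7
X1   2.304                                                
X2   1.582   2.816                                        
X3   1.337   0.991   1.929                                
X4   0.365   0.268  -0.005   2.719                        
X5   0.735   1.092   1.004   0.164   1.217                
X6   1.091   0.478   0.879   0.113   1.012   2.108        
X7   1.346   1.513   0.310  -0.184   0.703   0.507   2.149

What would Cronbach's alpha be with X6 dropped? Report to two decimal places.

Remaining items: X1, X2, X3, X4, X5, X7 (k = 6).
Σσ²ᵢ = 2.304 + 2.816 + 1.929 + 2.719 + 1.217 + 2.149 = 13.134
total variance = 13.134 + 2 × 11.221 = 35.576
α (item deleted) = (6/5)·(1 − 13.134/35.576) = 0.76

α = 0.76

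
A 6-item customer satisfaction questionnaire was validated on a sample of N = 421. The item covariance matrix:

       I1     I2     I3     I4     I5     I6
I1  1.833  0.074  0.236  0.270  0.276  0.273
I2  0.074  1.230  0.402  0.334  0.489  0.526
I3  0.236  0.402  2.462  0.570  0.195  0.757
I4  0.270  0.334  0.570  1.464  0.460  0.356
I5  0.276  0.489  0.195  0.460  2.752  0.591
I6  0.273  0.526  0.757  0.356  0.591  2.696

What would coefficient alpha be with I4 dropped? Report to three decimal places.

Remaining items: I1, I2, I3, I5, I6 (k = 5).
sum of item variances = 1.833 + 1.230 + 2.462 + 2.752 + 2.696 = 10.973
σ²_T = 10.973 + 2 × 3.819 = 18.611
α (item deleted) = (5/4)·(1 − 10.973/18.611) = 0.513

α = 0.513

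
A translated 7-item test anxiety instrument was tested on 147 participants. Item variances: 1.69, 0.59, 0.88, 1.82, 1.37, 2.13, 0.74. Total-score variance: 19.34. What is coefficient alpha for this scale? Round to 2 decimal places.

Σσᵢ² = 1.69 + 0.59 + 0.88 + 1.82 + 1.37 + 2.13 + 0.74 = 9.22
α = (k/(k−1))·(1 − Σσᵢ²/σ²_T) = (7/6)·(1 − 9.22/19.34) = 0.61

α = 0.61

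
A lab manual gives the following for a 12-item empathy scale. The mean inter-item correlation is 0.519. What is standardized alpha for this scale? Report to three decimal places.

Standardized α = k·r̄ / (1 + (k−1)·r̄) = 12 × 0.519 / (1 + 11 × 0.519)
  = 6.2280 / 6.7090 = 0.928

α = 0.928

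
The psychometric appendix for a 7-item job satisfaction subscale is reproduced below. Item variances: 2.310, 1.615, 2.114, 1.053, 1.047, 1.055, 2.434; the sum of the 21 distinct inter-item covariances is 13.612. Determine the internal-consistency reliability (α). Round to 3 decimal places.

sum of item variances = 2.310 + 1.615 + 2.114 + 1.053 + 1.047 + 1.055 + 2.434 = 11.628
Sum of distinct covariances = 13.612
Var(T) = sum of item variances + 2·Σcov = 11.628 + 2 × 13.612 = 38.852
α = (7/6)·(1 − 11.628/38.852) = 0.817

α = 0.817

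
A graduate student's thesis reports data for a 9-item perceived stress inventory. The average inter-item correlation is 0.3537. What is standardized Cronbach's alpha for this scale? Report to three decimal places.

standardized Cronbach's alpha = 0.831

Standardized α = k·r̄ / (1 + (k−1)·r̄) = 9 × 0.3537 / (1 + 8 × 0.3537)
  = 3.1833 / 3.8296 = 0.831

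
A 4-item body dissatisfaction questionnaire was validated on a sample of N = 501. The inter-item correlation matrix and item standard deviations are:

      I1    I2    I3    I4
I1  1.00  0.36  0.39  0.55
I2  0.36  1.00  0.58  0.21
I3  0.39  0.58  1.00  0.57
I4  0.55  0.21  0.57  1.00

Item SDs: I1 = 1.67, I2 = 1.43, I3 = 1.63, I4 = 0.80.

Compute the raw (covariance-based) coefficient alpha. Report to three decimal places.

coefficient alpha = 0.735

Σσ²ᵢ = 1.67² + 1.43² + 1.63² + 0.80² = 8.1307
Covariances σ_ij = r_ij · s_i · s_j:
  σ(I1,I2) = 0.36 × 1.67 × 1.43 = 0.8597
  σ(I1,I3) = 0.39 × 1.67 × 1.63 = 1.0616
  σ(I1,I4) = 0.55 × 1.67 × 0.80 = 0.7348
  σ(I2,I3) = 0.58 × 1.43 × 1.63 = 1.3519
  σ(I2,I4) = 0.21 × 1.43 × 0.80 = 0.2402
  σ(I3,I4) = 0.57 × 1.63 × 0.80 = 0.7433
σ²_T = Σσ²ᵢ + 2·Σσ_ij = 8.1307 + 2 × 4.9915 = 18.1137
α = (4/3)·(1 − 8.1307/18.1137) = 0.735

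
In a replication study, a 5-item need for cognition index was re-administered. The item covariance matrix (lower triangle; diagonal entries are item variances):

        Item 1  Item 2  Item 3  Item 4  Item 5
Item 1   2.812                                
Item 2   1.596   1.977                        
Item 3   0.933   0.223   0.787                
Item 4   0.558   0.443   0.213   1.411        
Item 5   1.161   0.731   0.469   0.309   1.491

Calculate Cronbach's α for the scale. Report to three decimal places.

Cronbach's α = 0.763

ΣVar(i) = 2.812 + 1.977 + 0.787 + 1.411 + 1.491 = 8.478
Σ_{i<j} σ_ij = 6.636
Var(T) = 8.478 + 2 × 6.636 = 21.750
α = (k/(k−1))·(1 − ΣVar(i)/Var(T)) = (5/4)·(1 − 8.478/21.750) = 0.763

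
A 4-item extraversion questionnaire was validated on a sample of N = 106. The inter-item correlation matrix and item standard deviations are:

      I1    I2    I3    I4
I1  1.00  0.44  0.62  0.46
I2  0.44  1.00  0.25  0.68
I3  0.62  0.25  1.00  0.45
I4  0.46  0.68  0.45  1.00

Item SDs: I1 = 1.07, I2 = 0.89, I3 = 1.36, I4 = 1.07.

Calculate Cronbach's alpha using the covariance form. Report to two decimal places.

Σσ²ᵢ = 1.07² + 0.89² + 1.36² + 1.07² = 4.9315
Covariances σ_ij = r_ij · s_i · s_j:
  σ(I1,I2) = 0.44 × 1.07 × 0.89 = 0.4190
  σ(I1,I3) = 0.62 × 1.07 × 1.36 = 0.9022
  σ(I1,I4) = 0.46 × 1.07 × 1.07 = 0.5267
  σ(I2,I3) = 0.25 × 0.89 × 1.36 = 0.3026
  σ(I2,I4) = 0.68 × 0.89 × 1.07 = 0.6476
  σ(I3,I4) = 0.45 × 1.36 × 1.07 = 0.6548
σ²_T = Σσ²ᵢ + 2·Σσ_ij = 4.9315 + 2 × 3.4529 = 11.8373
α = (4/3)·(1 − 4.9315/11.8373) = 0.78

α = 0.78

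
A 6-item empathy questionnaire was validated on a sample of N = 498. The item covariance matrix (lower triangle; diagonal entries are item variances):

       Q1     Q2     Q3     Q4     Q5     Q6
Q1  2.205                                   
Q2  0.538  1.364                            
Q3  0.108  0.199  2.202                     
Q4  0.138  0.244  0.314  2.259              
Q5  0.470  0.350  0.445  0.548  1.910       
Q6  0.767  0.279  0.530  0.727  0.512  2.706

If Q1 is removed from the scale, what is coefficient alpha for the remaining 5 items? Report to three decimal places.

Remaining items: Q2, Q3, Q4, Q5, Q6 (k = 5).
sum of item variances = 1.364 + 2.202 + 2.259 + 1.910 + 2.706 = 10.441
Var(T) = 10.441 + 2 × 4.148 = 18.737
α (item deleted) = (5/4)·(1 − 10.441/18.737) = 0.553

α = 0.553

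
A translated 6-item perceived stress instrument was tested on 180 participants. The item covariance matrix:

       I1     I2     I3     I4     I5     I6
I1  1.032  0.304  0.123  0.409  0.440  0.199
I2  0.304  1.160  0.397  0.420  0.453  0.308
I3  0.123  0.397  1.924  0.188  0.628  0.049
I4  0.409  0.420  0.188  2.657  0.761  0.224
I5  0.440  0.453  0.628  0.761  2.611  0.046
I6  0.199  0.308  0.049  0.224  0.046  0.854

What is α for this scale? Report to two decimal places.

sum of item variances = 1.032 + 1.160 + 1.924 + 2.657 + 2.611 + 0.854 = 10.238
Sum of the distinct covariances = 4.949
σ²_T = 10.238 + 2 × 4.949 = 20.136
α = (k/(k−1))·(1 − sum of item variances/σ²_T) = (6/5)·(1 − 10.238/20.136) = 0.59

α = 0.59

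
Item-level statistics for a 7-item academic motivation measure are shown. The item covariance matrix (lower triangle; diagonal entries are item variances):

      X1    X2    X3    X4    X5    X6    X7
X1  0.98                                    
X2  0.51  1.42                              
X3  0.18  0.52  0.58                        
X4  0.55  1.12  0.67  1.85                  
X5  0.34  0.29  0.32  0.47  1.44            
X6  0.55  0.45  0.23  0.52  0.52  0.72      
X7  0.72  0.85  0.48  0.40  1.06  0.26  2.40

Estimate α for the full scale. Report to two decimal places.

Σσᵢ² = 0.98 + 1.42 + 0.58 + 1.85 + 1.44 + 0.72 + 2.40 = 9.39
Sum of off-diagonal covariances = 11.01
Var(T) = 9.39 + 2 × 11.01 = 31.41
α = (k/(k−1))·(1 − Σσᵢ²/Var(T)) = (7/6)·(1 − 9.39/31.41) = 0.82

α = 0.82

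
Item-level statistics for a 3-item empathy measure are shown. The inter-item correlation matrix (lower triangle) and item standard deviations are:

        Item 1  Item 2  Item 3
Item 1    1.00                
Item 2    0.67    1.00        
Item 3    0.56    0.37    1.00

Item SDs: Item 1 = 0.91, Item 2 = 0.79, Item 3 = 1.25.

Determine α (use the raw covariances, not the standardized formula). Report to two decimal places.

Σσ²ᵢ = 0.91² + 0.79² + 1.25² = 3.0147
Covariances σ_ij = r_ij · s_i · s_j:
  σ(Item 1,Item 2) = 0.67 × 0.91 × 0.79 = 0.4817
  σ(Item 1,Item 3) = 0.56 × 0.91 × 1.25 = 0.6370
  σ(Item 2,Item 3) = 0.37 × 0.79 × 1.25 = 0.3654
σ²_T = Σσ²ᵢ + 2·Σσ_ij = 3.0147 + 2 × 1.4841 = 5.9829
α = (3/2)·(1 − 3.0147/5.9829) = 0.74

α = 0.74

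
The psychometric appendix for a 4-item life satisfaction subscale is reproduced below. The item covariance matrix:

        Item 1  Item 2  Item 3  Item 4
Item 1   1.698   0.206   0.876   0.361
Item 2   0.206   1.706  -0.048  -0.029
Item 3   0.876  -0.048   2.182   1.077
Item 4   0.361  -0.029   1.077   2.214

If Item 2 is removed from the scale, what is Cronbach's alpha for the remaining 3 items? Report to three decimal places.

Remaining items: Item 1, Item 3, Item 4 (k = 3).
Σσᵢ² = 1.698 + 2.182 + 2.214 = 6.094
σ²_T = 6.094 + 2 × 2.314 = 10.722
α (item deleted) = (3/2)·(1 − 6.094/10.722) = 0.647

Cronbach's alpha = 0.647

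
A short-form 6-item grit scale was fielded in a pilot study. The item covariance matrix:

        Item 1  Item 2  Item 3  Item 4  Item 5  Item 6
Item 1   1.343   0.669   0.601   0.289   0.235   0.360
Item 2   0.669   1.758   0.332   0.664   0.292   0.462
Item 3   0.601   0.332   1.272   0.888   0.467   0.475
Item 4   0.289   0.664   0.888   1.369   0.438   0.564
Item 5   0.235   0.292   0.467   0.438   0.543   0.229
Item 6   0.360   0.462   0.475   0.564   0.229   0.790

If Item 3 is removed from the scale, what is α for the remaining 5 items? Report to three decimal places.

Remaining items: Item 1, Item 2, Item 4, Item 5, Item 6 (k = 5).
sum of item variances = 1.343 + 1.758 + 1.369 + 0.543 + 0.790 = 5.803
σ²_total = 5.803 + 2 × 4.202 = 14.207
α (item deleted) = (5/4)·(1 − 5.803/14.207) = 0.739

α = 0.739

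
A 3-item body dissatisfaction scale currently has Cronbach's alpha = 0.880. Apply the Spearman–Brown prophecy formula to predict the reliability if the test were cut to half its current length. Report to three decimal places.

predicted reliability = 0.786

Length factor m = 1/2
α' = m·α / (1 − (1−m)·α)
   = 1/2 × 0.880 / (1 − (1 − 1/2) × 0.880)
   = 0.4400 / 0.5600 = 0.786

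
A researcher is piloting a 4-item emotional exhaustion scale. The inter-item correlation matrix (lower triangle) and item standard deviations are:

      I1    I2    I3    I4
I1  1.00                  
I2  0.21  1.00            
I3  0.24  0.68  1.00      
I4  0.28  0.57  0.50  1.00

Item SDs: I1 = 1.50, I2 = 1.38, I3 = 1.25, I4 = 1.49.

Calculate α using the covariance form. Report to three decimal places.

α = 0.729

Σσ²ᵢ = 1.50² + 1.38² + 1.25² + 1.49² = 7.9370
Covariances σ_ij = r_ij · s_i · s_j:
  σ(I1,I2) = 0.21 × 1.50 × 1.38 = 0.4347
  σ(I1,I3) = 0.24 × 1.50 × 1.25 = 0.4500
  σ(I1,I4) = 0.28 × 1.50 × 1.49 = 0.6258
  σ(I2,I3) = 0.68 × 1.38 × 1.25 = 1.1730
  σ(I2,I4) = 0.57 × 1.38 × 1.49 = 1.1720
  σ(I3,I4) = 0.50 × 1.25 × 1.49 = 0.9313
σ²_T = Σσ²ᵢ + 2·Σσ_ij = 7.9370 + 2 × 4.7868 = 17.5106
α = (4/3)·(1 − 7.9370/17.5106) = 0.729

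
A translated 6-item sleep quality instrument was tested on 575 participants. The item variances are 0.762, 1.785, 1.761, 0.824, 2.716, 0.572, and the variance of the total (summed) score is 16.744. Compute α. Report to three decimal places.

Σσᵢ² = 0.762 + 1.785 + 1.761 + 0.824 + 2.716 + 0.572 = 8.420
α = (k/(k−1))·(1 − Σσᵢ²/Var(T)) = (6/5)·(1 − 8.420/16.744) = 0.597

α = 0.597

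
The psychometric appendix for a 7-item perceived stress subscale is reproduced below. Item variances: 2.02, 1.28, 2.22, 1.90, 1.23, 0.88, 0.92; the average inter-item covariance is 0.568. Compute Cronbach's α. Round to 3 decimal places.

Cronbach's α = 0.811

Σσ²ᵢ = 2.02 + 1.28 + 2.22 + 1.90 + 1.23 + 0.88 + 0.92 = 10.45
Sum of the 21 distinct covariances = 21 × 0.568 = 11.928
σ²_T = Σσ²ᵢ + 2·Σcov = 10.45 + 2 × 11.928 = 34.306
α = (7/6)·(1 − 10.45/34.306) = 0.811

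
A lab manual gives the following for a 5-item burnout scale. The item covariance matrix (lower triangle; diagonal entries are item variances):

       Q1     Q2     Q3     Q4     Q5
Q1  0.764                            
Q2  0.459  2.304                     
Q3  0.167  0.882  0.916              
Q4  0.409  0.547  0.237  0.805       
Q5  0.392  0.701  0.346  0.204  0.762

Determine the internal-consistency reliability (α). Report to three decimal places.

sum of item variances = 0.764 + 2.304 + 0.916 + 0.805 + 0.762 = 5.551
Sum of the distinct covariances = 4.344
σ²_total = 5.551 + 2 × 4.344 = 14.239
α = (k/(k−1))·(1 − sum of item variances/σ²_total) = (5/4)·(1 − 5.551/14.239) = 0.763

α = 0.763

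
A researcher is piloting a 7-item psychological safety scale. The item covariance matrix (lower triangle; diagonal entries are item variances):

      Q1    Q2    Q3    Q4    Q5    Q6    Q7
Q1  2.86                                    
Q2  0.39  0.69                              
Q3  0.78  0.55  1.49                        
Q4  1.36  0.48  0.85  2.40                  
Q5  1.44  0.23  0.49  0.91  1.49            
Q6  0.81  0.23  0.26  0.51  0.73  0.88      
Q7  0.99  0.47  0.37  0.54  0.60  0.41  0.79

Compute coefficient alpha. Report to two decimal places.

sum of item variances = 2.86 + 0.69 + 1.49 + 2.40 + 1.49 + 0.88 + 0.79 = 10.60
Sum of off-diagonal covariances = 13.40
Var(T) = 10.60 + 2 × 13.40 = 37.40
α = (k/(k−1))·(1 − sum of item variances/Var(T)) = (7/6)·(1 − 10.60/37.40) = 0.84

α = 0.84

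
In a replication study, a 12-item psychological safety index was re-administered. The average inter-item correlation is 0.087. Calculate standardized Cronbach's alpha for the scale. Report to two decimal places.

standardized Cronbach's alpha = 0.53

Standardized α = k·r̄ / (1 + (k−1)·r̄) = 12 × 0.087 / (1 + 11 × 0.087)
  = 1.0440 / 1.9570 = 0.53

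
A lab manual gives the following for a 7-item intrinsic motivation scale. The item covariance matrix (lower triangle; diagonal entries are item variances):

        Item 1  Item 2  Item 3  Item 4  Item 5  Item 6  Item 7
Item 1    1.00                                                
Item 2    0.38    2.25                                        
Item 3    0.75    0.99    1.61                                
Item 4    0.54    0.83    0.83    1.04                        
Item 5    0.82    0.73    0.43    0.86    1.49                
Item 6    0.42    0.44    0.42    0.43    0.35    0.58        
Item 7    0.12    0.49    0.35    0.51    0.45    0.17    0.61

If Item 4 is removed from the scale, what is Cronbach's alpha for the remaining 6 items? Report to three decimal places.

α = 0.792

Remaining items: Item 1, Item 2, Item 3, Item 5, Item 6, Item 7 (k = 6).
sum of item variances = 1.00 + 2.25 + 1.61 + 1.49 + 0.58 + 0.61 = 7.54
σ²_T = 7.54 + 2 × 7.31 = 22.16
α (item deleted) = (6/5)·(1 − 7.54/22.16) = 0.792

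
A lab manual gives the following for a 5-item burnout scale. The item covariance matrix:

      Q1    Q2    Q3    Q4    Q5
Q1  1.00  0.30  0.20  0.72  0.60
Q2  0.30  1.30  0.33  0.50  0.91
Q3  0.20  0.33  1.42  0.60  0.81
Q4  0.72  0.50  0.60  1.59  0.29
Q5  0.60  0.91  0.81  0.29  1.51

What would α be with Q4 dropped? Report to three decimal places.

α = 0.729

Remaining items: Q1, Q2, Q3, Q5 (k = 4).
Σσ²ᵢ = 1.00 + 1.30 + 1.42 + 1.51 = 5.23
total variance = 5.23 + 2 × 3.15 = 11.53
α (item deleted) = (4/3)·(1 − 5.23/11.53) = 0.729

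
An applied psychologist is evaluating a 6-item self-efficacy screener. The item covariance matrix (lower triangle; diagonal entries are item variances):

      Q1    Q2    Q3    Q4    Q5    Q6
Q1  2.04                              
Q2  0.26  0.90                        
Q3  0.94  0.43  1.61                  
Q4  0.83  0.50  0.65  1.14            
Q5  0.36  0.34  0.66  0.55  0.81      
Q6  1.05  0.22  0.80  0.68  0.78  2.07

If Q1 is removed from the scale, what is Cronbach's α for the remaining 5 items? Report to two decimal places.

Remaining items: Q2, Q3, Q4, Q5, Q6 (k = 5).
Σσ²ᵢ = 0.90 + 1.61 + 1.14 + 0.81 + 2.07 = 6.53
Var(T) = 6.53 + 2 × 5.61 = 17.75
α (item deleted) = (5/4)·(1 − 6.53/17.75) = 0.79

α = 0.79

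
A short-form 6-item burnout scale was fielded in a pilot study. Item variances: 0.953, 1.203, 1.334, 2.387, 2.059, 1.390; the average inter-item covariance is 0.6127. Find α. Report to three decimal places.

ΣVar(i) = 0.953 + 1.203 + 1.334 + 2.387 + 2.059 + 1.390 = 9.326
Sum of the 15 distinct covariances = 15 × 0.6127 = 9.1905
σ²_T = ΣVar(i) + 2·Σcov = 9.326 + 2 × 9.1905 = 27.7070
α = (6/5)·(1 − 9.326/27.7070) = 0.796

α = 0.796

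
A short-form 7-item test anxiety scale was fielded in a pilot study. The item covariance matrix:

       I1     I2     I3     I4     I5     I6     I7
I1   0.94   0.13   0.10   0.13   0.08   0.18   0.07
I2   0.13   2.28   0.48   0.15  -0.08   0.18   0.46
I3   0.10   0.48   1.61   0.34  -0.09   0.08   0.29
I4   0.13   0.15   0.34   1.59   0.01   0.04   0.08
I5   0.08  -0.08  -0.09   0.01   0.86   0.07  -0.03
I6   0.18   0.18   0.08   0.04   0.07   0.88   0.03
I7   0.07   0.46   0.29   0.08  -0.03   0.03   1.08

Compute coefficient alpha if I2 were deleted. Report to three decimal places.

Remaining items: I1, I3, I4, I5, I6, I7 (k = 6).
Σσ²ᵢ = 0.94 + 1.61 + 1.59 + 0.86 + 0.88 + 1.08 = 6.96
total variance = 6.96 + 2 × 1.38 = 9.72
α (item deleted) = (6/5)·(1 − 6.96/9.72) = 0.341

coefficient alpha = 0.341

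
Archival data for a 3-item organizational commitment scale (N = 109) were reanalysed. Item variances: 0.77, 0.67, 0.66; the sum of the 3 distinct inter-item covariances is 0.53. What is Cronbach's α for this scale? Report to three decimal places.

ΣVar(i) = 0.77 + 0.67 + 0.66 = 2.10
Sum of distinct covariances = 0.53
total variance = ΣVar(i) + 2·Σcov = 2.10 + 2 × 0.53 = 3.16
α = (3/2)·(1 − 2.10/3.16) = 0.503

α = 0.503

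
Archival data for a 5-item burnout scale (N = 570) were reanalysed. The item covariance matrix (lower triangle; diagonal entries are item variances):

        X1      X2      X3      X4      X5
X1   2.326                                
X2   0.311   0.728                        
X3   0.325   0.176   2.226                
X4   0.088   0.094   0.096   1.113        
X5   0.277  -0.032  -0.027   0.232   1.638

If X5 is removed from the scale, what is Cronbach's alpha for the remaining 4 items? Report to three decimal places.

Remaining items: X1, X2, X3, X4 (k = 4).
Σσᵢ² = 2.326 + 0.728 + 2.226 + 1.113 = 6.393
Var(T) = 6.393 + 2 × 1.090 = 8.573
α (item deleted) = (4/3)·(1 − 6.393/8.573) = 0.339

α = 0.339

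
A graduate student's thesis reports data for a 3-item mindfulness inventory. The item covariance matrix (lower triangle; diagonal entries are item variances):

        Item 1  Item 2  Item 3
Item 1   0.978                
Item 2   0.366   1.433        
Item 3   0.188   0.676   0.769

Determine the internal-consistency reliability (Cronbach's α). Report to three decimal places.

Cronbach's α = 0.654

Σσ²ᵢ = 0.978 + 1.433 + 0.769 = 3.180
Sum of the distinct covariances = 1.230
σ²_total = 3.180 + 2 × 1.230 = 5.640
α = (k/(k−1))·(1 − Σσ²ᵢ/σ²_total) = (3/2)·(1 − 3.180/5.640) = 0.654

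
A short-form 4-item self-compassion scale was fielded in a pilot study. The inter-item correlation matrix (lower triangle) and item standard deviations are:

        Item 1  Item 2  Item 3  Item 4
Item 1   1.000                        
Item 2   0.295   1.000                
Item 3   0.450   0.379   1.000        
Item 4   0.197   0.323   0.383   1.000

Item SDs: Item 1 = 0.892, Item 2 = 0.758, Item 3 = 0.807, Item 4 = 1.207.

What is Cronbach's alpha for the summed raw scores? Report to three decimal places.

α = 0.646

Σσ²ᵢ = 0.892² + 0.758² + 0.807² + 1.207² = 3.4783
Covariances σ_ij = r_ij · s_i · s_j:
  σ(Item 1,Item 2) = 0.295 × 0.892 × 0.758 = 0.1995
  σ(Item 1,Item 3) = 0.450 × 0.892 × 0.807 = 0.3239
  σ(Item 1,Item 4) = 0.197 × 0.892 × 1.207 = 0.2121
  σ(Item 2,Item 3) = 0.379 × 0.758 × 0.807 = 0.2318
  σ(Item 2,Item 4) = 0.323 × 0.758 × 1.207 = 0.2955
  σ(Item 3,Item 4) = 0.383 × 0.807 × 1.207 = 0.3731
σ²_T = Σσ²ᵢ + 2·Σσ_ij = 3.4783 + 2 × 1.6359 = 6.7501
α = (4/3)·(1 − 3.4783/6.7501) = 0.646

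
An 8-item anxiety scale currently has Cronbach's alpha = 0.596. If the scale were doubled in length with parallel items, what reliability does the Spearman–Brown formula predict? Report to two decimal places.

predicted reliability = 0.75

Length factor m = 2
α' = m·α / (1 + (m−1)·α)
   = 2 × 0.596 / (1 + (2 − 1) × 0.596)
   = 1.1920 / 1.5960 = 0.75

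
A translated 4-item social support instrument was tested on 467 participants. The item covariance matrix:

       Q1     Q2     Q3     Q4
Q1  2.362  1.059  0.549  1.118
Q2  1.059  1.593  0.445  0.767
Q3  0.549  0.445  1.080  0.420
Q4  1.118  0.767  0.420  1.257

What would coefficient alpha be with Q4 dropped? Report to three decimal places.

Remaining items: Q1, Q2, Q3 (k = 3).
Σσ²ᵢ = 2.362 + 1.593 + 1.080 = 5.035
Var(T) = 5.035 + 2 × 2.053 = 9.141
α (item deleted) = (3/2)·(1 − 5.035/9.141) = 0.674

coefficient alpha = 0.674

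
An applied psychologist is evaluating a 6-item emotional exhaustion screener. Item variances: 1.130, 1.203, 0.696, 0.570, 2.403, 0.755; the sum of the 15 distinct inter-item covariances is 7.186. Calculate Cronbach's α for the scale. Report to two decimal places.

Cronbach's α = 0.82

ΣVar(i) = 1.130 + 1.203 + 0.696 + 0.570 + 2.403 + 0.755 = 6.757
Sum of distinct covariances = 7.186
Var(T) = ΣVar(i) + 2·Σcov = 6.757 + 2 × 7.186 = 21.129
α = (6/5)·(1 − 6.757/21.129) = 0.82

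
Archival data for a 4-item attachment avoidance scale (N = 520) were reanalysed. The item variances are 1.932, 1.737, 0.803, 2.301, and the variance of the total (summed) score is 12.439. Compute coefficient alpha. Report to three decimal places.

Σσᵢ² = 1.932 + 1.737 + 0.803 + 2.301 = 6.773
α = (k/(k−1))·(1 − Σσᵢ²/σ²_total) = (4/3)·(1 − 6.773/12.439) = 0.607

α = 0.607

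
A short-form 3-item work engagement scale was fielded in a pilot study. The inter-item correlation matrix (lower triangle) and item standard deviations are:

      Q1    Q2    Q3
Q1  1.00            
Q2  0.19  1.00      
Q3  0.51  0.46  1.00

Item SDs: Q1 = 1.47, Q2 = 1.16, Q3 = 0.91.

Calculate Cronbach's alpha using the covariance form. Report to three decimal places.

α = 0.612

Σσ²ᵢ = 1.47² + 1.16² + 0.91² = 4.3346
Covariances σ_ij = r_ij · s_i · s_j:
  σ(Q1,Q2) = 0.19 × 1.47 × 1.16 = 0.3240
  σ(Q1,Q3) = 0.51 × 1.47 × 0.91 = 0.6822
  σ(Q2,Q3) = 0.46 × 1.16 × 0.91 = 0.4856
σ²_T = Σσ²ᵢ + 2·Σσ_ij = 4.3346 + 2 × 1.4918 = 7.3182
α = (3/2)·(1 − 4.3346/7.3182) = 0.612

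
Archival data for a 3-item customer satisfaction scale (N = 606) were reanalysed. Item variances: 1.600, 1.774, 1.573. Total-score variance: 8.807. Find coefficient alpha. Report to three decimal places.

coefficient alpha = 0.657

Σσᵢ² = 1.600 + 1.774 + 1.573 = 4.947
α = (k/(k−1))·(1 − Σσᵢ²/σ²_T) = (3/2)·(1 − 4.947/8.807) = 0.657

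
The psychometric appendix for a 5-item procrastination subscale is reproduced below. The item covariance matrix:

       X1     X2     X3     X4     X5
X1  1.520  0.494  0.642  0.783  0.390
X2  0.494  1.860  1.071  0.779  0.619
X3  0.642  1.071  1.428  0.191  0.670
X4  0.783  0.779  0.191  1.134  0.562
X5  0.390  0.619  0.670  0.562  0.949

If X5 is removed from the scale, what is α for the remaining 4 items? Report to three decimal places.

Remaining items: X1, X2, X3, X4 (k = 4).
Σσ²ᵢ = 1.520 + 1.860 + 1.428 + 1.134 = 5.942
σ²_T = 5.942 + 2 × 3.960 = 13.862
α (item deleted) = (4/3)·(1 − 5.942/13.862) = 0.762

α = 0.762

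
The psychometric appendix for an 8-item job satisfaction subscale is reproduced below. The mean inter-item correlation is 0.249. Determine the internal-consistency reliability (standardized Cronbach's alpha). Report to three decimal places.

Standardized α = k·r̄ / (1 + (k−1)·r̄) = 8 × 0.249 / (1 + 7 × 0.249)
  = 1.9920 / 2.7430 = 0.726

standardized Cronbach's alpha = 0.726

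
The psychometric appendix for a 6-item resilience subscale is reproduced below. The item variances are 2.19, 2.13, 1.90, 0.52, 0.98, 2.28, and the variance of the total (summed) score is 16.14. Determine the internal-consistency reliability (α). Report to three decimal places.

α = 0.457

sum of item variances = 2.19 + 2.13 + 1.90 + 0.52 + 0.98 + 2.28 = 10.00
α = (k/(k−1))·(1 − sum of item variances/σ²_total) = (6/5)·(1 − 10.00/16.14) = 0.457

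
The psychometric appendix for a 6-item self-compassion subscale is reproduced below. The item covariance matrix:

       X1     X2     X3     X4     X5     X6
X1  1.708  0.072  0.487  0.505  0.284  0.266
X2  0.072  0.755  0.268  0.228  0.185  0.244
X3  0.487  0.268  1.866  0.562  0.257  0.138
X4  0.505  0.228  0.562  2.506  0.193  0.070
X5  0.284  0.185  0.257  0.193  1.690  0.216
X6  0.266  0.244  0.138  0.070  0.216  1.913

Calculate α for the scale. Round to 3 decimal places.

ΣVar(i) = 1.708 + 0.755 + 1.866 + 2.506 + 1.690 + 1.913 = 10.438
Sum of the distinct covariances = 3.975
total variance = 10.438 + 2 × 3.975 = 18.388
α = (k/(k−1))·(1 − ΣVar(i)/total variance) = (6/5)·(1 − 10.438/18.388) = 0.519

α = 0.519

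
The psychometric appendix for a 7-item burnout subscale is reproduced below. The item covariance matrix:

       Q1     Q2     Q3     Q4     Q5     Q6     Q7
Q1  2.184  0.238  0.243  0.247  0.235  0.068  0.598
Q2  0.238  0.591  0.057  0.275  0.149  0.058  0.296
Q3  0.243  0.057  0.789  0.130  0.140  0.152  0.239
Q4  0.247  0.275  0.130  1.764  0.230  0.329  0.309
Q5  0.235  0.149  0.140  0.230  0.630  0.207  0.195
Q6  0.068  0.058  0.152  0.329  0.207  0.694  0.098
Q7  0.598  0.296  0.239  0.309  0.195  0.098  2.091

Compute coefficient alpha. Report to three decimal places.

α = 0.591

Σσ²ᵢ = 2.184 + 0.591 + 0.789 + 1.764 + 0.630 + 0.694 + 2.091 = 8.743
Σ_{i<j} σ_ij = 4.493
σ²_total = 8.743 + 2 × 4.493 = 17.729
α = (k/(k−1))·(1 − Σσ²ᵢ/σ²_total) = (7/6)·(1 − 8.743/17.729) = 0.591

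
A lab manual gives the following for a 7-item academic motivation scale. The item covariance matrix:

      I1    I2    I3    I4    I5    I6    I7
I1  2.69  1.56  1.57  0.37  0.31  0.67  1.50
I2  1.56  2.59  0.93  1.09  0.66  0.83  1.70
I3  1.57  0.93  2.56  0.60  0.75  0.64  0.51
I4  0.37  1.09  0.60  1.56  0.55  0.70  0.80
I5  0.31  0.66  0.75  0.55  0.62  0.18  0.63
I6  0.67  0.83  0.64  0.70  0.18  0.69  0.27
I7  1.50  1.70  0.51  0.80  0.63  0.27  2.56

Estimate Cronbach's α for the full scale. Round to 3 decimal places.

α = 0.837

Σσ²ᵢ = 2.69 + 2.59 + 2.56 + 1.56 + 0.62 + 0.69 + 2.56 = 13.27
Σ_{i<j} σ_ij = 16.82
σ²_total = 13.27 + 2 × 16.82 = 46.91
α = (k/(k−1))·(1 − Σσ²ᵢ/σ²_total) = (7/6)·(1 − 13.27/46.91) = 0.837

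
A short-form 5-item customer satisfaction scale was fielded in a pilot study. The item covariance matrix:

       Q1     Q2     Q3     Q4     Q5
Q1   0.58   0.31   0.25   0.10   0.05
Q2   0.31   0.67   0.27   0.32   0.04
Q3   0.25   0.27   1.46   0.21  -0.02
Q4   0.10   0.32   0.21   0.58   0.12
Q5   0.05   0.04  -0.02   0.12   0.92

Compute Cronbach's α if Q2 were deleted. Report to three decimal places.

Remaining items: Q1, Q3, Q4, Q5 (k = 4).
Σσᵢ² = 0.58 + 1.46 + 0.58 + 0.92 = 3.54
σ²_T = 3.54 + 2 × 0.71 = 4.96
α (item deleted) = (4/3)·(1 − 3.54/4.96) = 0.382

Cronbach's α = 0.382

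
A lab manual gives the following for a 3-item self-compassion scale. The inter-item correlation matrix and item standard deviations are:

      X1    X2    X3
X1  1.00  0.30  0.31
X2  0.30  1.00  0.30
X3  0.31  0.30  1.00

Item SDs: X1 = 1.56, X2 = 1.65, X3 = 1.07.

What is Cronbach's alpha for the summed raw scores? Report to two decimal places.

Σσ²ᵢ = 1.56² + 1.65² + 1.07² = 6.3010
Covariances σ_ij = r_ij · s_i · s_j:
  σ(X1,X2) = 0.30 × 1.56 × 1.65 = 0.7722
  σ(X1,X3) = 0.31 × 1.56 × 1.07 = 0.5175
  σ(X2,X3) = 0.30 × 1.65 × 1.07 = 0.5296
σ²_T = Σσ²ᵢ + 2·Σσ_ij = 6.3010 + 2 × 1.8193 = 9.9396
α = (3/2)·(1 − 6.3010/9.9396) = 0.55

α = 0.55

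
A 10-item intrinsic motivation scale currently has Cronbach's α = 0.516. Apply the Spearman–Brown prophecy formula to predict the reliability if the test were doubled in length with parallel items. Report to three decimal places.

Length factor m = 2
α' = m·α / (1 + (m−1)·α)
   = 2 × 0.516 / (1 + (2 − 1) × 0.516)
   = 1.0320 / 1.5160 = 0.681

predicted reliability = 0.681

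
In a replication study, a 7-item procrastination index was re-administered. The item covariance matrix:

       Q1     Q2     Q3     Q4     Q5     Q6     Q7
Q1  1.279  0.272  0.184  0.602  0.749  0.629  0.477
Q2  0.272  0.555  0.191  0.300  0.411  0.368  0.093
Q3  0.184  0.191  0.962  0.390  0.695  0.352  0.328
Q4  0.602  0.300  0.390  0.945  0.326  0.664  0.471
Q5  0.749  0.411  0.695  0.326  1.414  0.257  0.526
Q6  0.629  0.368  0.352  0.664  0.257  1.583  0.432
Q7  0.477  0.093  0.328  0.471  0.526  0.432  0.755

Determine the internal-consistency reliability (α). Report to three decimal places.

Σσᵢ² = 1.279 + 0.555 + 0.962 + 0.945 + 1.414 + 1.583 + 0.755 = 7.493
Sum of off-diagonal covariances = 8.717
σ²_total = 7.493 + 2 × 8.717 = 24.927
α = (k/(k−1))·(1 − Σσᵢ²/σ²_total) = (7/6)·(1 − 7.493/24.927) = 0.816

α = 0.816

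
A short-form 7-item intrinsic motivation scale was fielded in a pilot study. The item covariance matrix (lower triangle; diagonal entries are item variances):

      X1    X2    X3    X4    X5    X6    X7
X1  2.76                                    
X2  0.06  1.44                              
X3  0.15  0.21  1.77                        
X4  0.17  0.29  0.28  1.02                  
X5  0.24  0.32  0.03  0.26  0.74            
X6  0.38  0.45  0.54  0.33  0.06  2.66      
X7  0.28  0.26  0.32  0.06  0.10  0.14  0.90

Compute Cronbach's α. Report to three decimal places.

α = 0.544

Σσ²ᵢ = 2.76 + 1.44 + 1.77 + 1.02 + 0.74 + 2.66 + 0.90 = 11.29
Sum of off-diagonal covariances = 4.93
σ²_total = 11.29 + 2 × 4.93 = 21.15
α = (k/(k−1))·(1 − Σσ²ᵢ/σ²_total) = (7/6)·(1 − 11.29/21.15) = 0.544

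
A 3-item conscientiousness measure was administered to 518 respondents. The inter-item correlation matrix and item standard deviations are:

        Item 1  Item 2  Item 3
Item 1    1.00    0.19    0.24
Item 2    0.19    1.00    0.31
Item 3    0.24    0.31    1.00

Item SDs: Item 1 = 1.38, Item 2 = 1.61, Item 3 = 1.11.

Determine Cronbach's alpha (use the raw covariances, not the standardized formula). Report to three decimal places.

Σσ²ᵢ = 1.38² + 1.61² + 1.11² = 5.7286
Covariances σ_ij = r_ij · s_i · s_j:
  σ(Item 1,Item 2) = 0.19 × 1.38 × 1.61 = 0.4221
  σ(Item 1,Item 3) = 0.24 × 1.38 × 1.11 = 0.3676
  σ(Item 2,Item 3) = 0.31 × 1.61 × 1.11 = 0.5540
σ²_T = Σσ²ᵢ + 2·Σσ_ij = 5.7286 + 2 × 1.3437 = 8.4160
α = (3/2)·(1 − 5.7286/8.4160) = 0.479

Cronbach's alpha = 0.479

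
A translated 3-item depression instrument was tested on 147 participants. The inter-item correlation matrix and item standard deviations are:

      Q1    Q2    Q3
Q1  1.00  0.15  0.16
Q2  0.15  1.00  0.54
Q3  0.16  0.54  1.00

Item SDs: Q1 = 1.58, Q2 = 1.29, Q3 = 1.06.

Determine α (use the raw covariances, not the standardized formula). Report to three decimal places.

Σσ²ᵢ = 1.58² + 1.29² + 1.06² = 5.2841
Covariances σ_ij = r_ij · s_i · s_j:
  σ(Q1,Q2) = 0.15 × 1.58 × 1.29 = 0.3057
  σ(Q1,Q3) = 0.16 × 1.58 × 1.06 = 0.2680
  σ(Q2,Q3) = 0.54 × 1.29 × 1.06 = 0.7384
σ²_T = Σσ²ᵢ + 2·Σσ_ij = 5.2841 + 2 × 1.3121 = 7.9083
α = (3/2)·(1 − 5.2841/7.9083) = 0.498

α = 0.498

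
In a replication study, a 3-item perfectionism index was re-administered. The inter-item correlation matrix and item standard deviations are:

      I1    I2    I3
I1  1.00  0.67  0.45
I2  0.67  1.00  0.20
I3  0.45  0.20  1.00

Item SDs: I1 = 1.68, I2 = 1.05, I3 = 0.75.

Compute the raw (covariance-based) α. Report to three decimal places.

α = 0.689

Σσ²ᵢ = 1.68² + 1.05² + 0.75² = 4.4874
Covariances σ_ij = r_ij · s_i · s_j:
  σ(I1,I2) = 0.67 × 1.68 × 1.05 = 1.1819
  σ(I1,I3) = 0.45 × 1.68 × 0.75 = 0.5670
  σ(I2,I3) = 0.20 × 1.05 × 0.75 = 0.1575
σ²_T = Σσ²ᵢ + 2·Σσ_ij = 4.4874 + 2 × 1.9064 = 8.3002
α = (3/2)·(1 − 4.4874/8.3002) = 0.689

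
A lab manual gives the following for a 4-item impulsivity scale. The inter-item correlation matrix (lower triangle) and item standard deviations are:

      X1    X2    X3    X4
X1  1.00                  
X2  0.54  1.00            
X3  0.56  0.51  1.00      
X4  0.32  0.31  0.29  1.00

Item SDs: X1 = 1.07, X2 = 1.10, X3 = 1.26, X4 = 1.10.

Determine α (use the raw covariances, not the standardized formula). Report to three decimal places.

Σσ²ᵢ = 1.07² + 1.10² + 1.26² + 1.10² = 5.1525
Covariances σ_ij = r_ij · s_i · s_j:
  σ(X1,X2) = 0.54 × 1.07 × 1.10 = 0.6356
  σ(X1,X3) = 0.56 × 1.07 × 1.26 = 0.7550
  σ(X1,X4) = 0.32 × 1.07 × 1.10 = 0.3766
  σ(X2,X3) = 0.51 × 1.10 × 1.26 = 0.7069
  σ(X2,X4) = 0.31 × 1.10 × 1.10 = 0.3751
  σ(X3,X4) = 0.29 × 1.26 × 1.10 = 0.4019
σ²_T = Σσ²ᵢ + 2·Σσ_ij = 5.1525 + 2 × 3.2511 = 11.6547
α = (4/3)·(1 − 5.1525/11.6547) = 0.744

α = 0.744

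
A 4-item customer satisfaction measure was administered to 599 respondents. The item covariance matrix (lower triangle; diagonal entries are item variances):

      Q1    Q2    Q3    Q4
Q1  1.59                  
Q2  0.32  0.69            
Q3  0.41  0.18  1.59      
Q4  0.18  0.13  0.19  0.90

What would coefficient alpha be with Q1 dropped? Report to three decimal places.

α = 0.359

Remaining items: Q2, Q3, Q4 (k = 3).
ΣVar(i) = 0.69 + 1.59 + 0.90 = 3.18
σ²_total = 3.18 + 2 × 0.50 = 4.18
α (item deleted) = (3/2)·(1 − 3.18/4.18) = 0.359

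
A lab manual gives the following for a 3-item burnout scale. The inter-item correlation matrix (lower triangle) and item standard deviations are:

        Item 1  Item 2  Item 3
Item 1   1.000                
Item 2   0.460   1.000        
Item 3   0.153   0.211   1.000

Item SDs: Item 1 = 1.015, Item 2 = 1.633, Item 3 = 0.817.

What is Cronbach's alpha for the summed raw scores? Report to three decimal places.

Cronbach's alpha = 0.524

Σσ²ᵢ = 1.015² + 1.633² + 0.817² = 4.3644
Covariances σ_ij = r_ij · s_i · s_j:
  σ(Item 1,Item 2) = 0.460 × 1.015 × 1.633 = 0.7624
  σ(Item 1,Item 3) = 0.153 × 1.015 × 0.817 = 0.1269
  σ(Item 2,Item 3) = 0.211 × 1.633 × 0.817 = 0.2815
σ²_T = Σσ²ᵢ + 2·Σσ_ij = 4.3644 + 2 × 1.1708 = 6.7060
α = (3/2)·(1 − 4.3644/6.7060) = 0.524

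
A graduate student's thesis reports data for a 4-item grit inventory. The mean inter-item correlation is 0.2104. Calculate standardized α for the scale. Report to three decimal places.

Standardized α = k·r̄ / (1 + (k−1)·r̄) = 4 × 0.2104 / (1 + 3 × 0.2104)
  = 0.8416 / 1.6312 = 0.516

α = 0.516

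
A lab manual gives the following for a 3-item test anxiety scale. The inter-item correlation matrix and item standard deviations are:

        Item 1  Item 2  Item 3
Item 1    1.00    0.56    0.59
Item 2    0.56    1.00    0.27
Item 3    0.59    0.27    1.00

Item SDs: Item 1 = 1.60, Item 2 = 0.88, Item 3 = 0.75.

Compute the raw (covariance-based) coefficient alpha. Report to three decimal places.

α = 0.693

Σσ²ᵢ = 1.60² + 0.88² + 0.75² = 3.8969
Covariances σ_ij = r_ij · s_i · s_j:
  σ(Item 1,Item 2) = 0.56 × 1.60 × 0.88 = 0.7885
  σ(Item 1,Item 3) = 0.59 × 1.60 × 0.75 = 0.7080
  σ(Item 2,Item 3) = 0.27 × 0.88 × 0.75 = 0.1782
σ²_T = Σσ²ᵢ + 2·Σσ_ij = 3.8969 + 2 × 1.6747 = 7.2463
α = (3/2)·(1 − 3.8969/7.2463) = 0.693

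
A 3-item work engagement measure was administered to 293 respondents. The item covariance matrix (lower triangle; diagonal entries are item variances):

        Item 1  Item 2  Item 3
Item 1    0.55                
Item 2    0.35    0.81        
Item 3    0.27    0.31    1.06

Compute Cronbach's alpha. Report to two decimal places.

Cronbach's alpha = 0.65

Σσᵢ² = 0.55 + 0.81 + 1.06 = 2.42
Sum of off-diagonal covariances = 0.93
σ²_T = 2.42 + 2 × 0.93 = 4.28
α = (k/(k−1))·(1 − Σσᵢ²/σ²_T) = (3/2)·(1 − 2.42/4.28) = 0.65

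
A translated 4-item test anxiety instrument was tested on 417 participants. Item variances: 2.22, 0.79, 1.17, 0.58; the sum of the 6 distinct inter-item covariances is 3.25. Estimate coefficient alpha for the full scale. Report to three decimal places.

α = 0.770

Σσ²ᵢ = 2.22 + 0.79 + 1.17 + 0.58 = 4.76
Sum of distinct covariances = 3.25
total variance = Σσ²ᵢ + 2·Σcov = 4.76 + 2 × 3.25 = 11.26
α = (4/3)·(1 − 4.76/11.26) = 0.770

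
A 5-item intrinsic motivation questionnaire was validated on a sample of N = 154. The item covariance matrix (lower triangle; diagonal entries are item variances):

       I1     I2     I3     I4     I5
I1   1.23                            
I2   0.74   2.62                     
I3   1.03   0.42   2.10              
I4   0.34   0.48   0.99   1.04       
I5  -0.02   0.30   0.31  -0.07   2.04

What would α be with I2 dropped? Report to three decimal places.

α = 0.595

Remaining items: I1, I3, I4, I5 (k = 4).
sum of item variances = 1.23 + 2.10 + 1.04 + 2.04 = 6.41
total variance = 6.41 + 2 × 2.58 = 11.57
α (item deleted) = (4/3)·(1 − 6.41/11.57) = 0.595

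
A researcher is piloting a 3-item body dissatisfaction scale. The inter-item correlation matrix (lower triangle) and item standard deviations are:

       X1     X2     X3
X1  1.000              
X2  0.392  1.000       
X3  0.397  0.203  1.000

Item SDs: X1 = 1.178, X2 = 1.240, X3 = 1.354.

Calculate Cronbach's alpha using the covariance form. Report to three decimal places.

α = 0.591

Σσ²ᵢ = 1.178² + 1.240² + 1.354² = 4.7586
Covariances σ_ij = r_ij · s_i · s_j:
  σ(X1,X2) = 0.392 × 1.178 × 1.240 = 0.5726
  σ(X1,X3) = 0.397 × 1.178 × 1.354 = 0.6332
  σ(X2,X3) = 0.203 × 1.240 × 1.354 = 0.3408
σ²_T = Σσ²ᵢ + 2·Σσ_ij = 4.7586 + 2 × 1.5466 = 7.8518
α = (3/2)·(1 − 4.7586/7.8518) = 0.591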